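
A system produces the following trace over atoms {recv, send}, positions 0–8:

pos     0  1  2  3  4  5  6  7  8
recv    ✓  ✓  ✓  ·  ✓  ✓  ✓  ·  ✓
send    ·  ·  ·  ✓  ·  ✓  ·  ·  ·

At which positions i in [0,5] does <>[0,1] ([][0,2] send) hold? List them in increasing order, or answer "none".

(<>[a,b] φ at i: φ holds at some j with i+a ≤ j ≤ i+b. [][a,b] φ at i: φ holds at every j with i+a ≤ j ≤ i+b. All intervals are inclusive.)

Evaluate at each i in [0,5]:
  i=0: ✗ (none in [0,1])
  i=1: ✗ (none in [1,2])
  i=2: ✗ (none in [2,3])
  i=3: ✗ (none in [3,4])
  i=4: ✗ (none in [4,5])
  i=5: ✗ (none in [5,6])

none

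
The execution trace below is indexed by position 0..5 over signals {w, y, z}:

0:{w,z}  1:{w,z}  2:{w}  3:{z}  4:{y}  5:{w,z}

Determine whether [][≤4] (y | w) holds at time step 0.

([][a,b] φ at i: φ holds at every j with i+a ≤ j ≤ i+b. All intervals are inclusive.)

Does not hold

Check (y | w) at every j in [0,4]:
  j=0: true
  j=1: true
  j=2: true
  j=3: false
  j=4: true
Fails at j=3 → formula fails.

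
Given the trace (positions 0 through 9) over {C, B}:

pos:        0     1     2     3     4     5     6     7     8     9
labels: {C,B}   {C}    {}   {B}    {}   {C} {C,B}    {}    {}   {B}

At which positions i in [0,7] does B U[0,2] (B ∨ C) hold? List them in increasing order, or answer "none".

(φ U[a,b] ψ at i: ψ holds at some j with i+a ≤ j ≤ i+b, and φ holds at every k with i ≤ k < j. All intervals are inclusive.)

Evaluate at each i in [0,7]:
  i=0: ✓ (rhs at j=0)
  i=1: ✓ (rhs at j=1)
  i=2: ✗ (lhs fails at k=2 before rhs at j=3)
  i=3: ✓ (rhs at j=3)
  i=4: ✗ (lhs fails at k=4 before rhs at j=5)
  i=5: ✓ (rhs at j=5)
  i=6: ✓ (rhs at j=6)
  i=7: ✗ (lhs fails at k=7 before rhs at j=9)

0, 1, 3, 5, 6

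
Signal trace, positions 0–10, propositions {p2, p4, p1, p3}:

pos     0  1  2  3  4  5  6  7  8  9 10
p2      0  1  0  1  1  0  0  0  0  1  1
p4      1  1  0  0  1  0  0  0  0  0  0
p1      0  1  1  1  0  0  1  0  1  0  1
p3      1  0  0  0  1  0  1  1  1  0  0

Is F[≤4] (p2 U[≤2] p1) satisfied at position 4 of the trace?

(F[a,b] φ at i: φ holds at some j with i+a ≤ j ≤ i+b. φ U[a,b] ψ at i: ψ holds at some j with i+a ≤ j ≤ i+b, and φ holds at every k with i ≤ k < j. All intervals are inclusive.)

Holds

Check (p2 U[≤2] p1) at each j in [4,8]:
  j=4: fails
  j=5: fails
  j=6: holds
  j=7: fails
  j=8: holds
Found at j=6 → formula holds.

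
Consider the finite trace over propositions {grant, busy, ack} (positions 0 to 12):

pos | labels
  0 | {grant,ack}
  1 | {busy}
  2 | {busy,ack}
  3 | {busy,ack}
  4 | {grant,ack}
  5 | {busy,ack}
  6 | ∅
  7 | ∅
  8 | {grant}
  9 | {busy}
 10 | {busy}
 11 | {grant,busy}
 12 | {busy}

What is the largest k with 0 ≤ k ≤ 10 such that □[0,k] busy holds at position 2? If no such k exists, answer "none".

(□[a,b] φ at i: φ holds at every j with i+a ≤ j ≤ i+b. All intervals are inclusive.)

1

busy must hold from j=2 onward; find where it first fails.
  j=2: holds
  j=3: holds
  j=4: fails
Holds on [2,3], so largest k = 1.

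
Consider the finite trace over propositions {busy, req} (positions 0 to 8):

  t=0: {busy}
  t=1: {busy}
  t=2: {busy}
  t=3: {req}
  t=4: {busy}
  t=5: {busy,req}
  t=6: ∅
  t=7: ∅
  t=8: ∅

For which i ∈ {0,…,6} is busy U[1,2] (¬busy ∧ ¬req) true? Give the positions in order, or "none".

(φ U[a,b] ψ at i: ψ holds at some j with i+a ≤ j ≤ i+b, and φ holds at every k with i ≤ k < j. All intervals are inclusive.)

4, 5

Evaluate at each i in [0,6]:
  i=0: ✗ (no rhs in [1,2])
  i=1: ✗ (no rhs in [2,3])
  i=2: ✗ (no rhs in [3,4])
  i=3: ✗ (no rhs in [4,5])
  i=4: ✓ (rhs at j=6; lhs holds on [4,5])
  i=5: ✓ (rhs at j=6; lhs holds on [5,5])
  i=6: ✗ (lhs fails at k=6 before rhs at j=7)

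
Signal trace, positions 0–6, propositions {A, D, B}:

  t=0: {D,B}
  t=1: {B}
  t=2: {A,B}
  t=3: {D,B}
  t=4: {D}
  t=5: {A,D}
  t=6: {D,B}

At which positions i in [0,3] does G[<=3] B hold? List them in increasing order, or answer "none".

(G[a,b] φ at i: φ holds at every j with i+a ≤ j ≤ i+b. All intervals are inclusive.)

0

Evaluate at each i in [0,3]:
  i=0: ✓ (all of [0,3])
  i=1: ✗ (fails at j=4)
  i=2: ✗ (fails at j=4)
  i=3: ✗ (fails at j=4)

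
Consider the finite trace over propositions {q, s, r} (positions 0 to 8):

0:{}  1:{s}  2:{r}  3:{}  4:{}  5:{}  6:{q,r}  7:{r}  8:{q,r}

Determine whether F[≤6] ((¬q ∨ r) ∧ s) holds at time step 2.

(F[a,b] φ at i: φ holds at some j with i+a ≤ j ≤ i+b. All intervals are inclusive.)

Check ((¬q ∨ r) ∧ s) at each j in [2,8]:
  j=2: false
  j=3: false
  j=4: false
  j=5: false
  j=6: false
  j=7: false
  j=8: false
No position in the window satisfies it → formula fails.

No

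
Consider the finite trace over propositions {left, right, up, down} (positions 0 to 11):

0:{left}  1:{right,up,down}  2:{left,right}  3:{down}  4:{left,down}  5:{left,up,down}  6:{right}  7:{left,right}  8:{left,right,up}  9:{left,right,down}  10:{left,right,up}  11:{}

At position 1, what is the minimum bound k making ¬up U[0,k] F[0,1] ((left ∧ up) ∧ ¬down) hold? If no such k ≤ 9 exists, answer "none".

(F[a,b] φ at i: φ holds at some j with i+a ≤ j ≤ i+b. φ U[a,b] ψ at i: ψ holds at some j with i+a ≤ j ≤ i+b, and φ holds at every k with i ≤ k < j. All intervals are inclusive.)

none

Need earliest j ≥ 1 with F[0,1] ((left ∧ up) ∧ ¬down), and ¬up at every k in [1,j-1].
  j=1: rhs fails.
  j=2: rhs fails.
  j=3: rhs fails.
  j=4: rhs fails.
  j=5: rhs fails.
  j=6: rhs fails.
  j=7: rhs holds but lhs fails at k=1.
  j=8: rhs holds but lhs fails at k=1.
  j=9: rhs holds but lhs fails at k=1.
  j=10: rhs holds but lhs fails at k=1.
No witness within the range → none.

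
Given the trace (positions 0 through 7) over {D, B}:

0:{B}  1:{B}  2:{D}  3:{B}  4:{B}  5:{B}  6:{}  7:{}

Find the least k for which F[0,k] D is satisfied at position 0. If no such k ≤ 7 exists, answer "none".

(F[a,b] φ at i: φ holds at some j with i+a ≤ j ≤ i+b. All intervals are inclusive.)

2

Scan j = 0,1,… for D:
  j=0: fails
  j=1: fails
  j=2: holds
First hit at j=2, so smallest k = 2-0 = 2.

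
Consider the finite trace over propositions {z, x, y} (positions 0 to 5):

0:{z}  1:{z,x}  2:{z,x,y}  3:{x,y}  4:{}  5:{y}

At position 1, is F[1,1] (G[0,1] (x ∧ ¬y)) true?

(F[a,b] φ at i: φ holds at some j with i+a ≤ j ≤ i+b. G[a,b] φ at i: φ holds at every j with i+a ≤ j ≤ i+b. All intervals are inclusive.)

Check G[0,1] (x ∧ ¬y) at each j in [2,2]:
  j=2: fails at 2
No position in the window satisfies it → formula fails.

False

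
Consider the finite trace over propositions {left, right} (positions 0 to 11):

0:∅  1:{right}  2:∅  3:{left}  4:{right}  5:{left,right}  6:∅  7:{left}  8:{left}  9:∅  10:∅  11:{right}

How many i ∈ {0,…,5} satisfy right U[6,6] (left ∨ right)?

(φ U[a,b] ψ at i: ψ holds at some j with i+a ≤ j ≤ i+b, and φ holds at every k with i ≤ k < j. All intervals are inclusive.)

0

Evaluate at each i in [0,5]:
  i=0: ✗ (no rhs in [6,6])
  i=1: ✗ (lhs fails at k=2 before rhs at j=7)
  i=2: ✗ (lhs fails at k=2 before rhs at j=8)
  i=3: ✗ (no rhs in [9,9])
  i=4: ✗ (no rhs in [10,10])
  i=5: ✗ (lhs fails at k=6 before rhs at j=11)
Positions where it holds: {} → 0.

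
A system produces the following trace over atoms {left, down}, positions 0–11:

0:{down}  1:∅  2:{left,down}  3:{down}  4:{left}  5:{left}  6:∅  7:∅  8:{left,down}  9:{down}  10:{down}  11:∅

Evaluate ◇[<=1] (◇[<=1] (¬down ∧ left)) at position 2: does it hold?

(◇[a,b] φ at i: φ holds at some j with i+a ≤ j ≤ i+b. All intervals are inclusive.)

True

Check ◇[<=1] (¬down ∧ left) at each j in [2,3]:
  j=2: fails (none in [2,3])
  j=3: holds (witness at 4)
Found at j=3 → formula holds.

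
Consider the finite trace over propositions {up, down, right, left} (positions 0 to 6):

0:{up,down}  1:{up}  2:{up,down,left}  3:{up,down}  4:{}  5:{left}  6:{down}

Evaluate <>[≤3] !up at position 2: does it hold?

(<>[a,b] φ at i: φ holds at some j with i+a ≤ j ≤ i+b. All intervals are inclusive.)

Check !up at each j in [2,5]:
  j=2: false
  j=3: false
  j=4: true
  j=5: true
Found at j=4 → formula holds.

Yes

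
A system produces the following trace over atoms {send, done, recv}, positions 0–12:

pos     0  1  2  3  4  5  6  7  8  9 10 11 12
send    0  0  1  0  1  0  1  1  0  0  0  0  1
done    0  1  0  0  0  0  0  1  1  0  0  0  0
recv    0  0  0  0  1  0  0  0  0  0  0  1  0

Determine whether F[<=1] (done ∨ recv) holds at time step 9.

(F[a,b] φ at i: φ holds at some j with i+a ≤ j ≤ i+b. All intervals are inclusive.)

No

Check (done ∨ recv) at each j in [9,10]:
  j=9: false
  j=10: false
No position in the window satisfies it → formula fails.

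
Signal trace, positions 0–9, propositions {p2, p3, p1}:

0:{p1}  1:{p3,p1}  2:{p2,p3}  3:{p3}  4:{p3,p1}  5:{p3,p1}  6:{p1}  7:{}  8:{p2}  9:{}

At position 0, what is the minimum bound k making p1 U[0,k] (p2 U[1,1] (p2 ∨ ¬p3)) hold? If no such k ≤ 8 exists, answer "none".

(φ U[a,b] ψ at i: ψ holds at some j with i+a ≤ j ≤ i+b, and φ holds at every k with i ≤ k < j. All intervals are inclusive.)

none

Need earliest j ≥ 0 with (p2 U[1,1] (p2 ∨ ¬p3)), and p1 at every k in [0,j-1].
  j=0: rhs fails.
  j=1: rhs fails.
  j=2: rhs fails.
  j=3: rhs fails.
  j=4: rhs fails.
  j=5: rhs fails.
  j=6: rhs fails.
  j=7: rhs fails.
  j=8: rhs holds but lhs fails at k=2.
No witness within the range → none.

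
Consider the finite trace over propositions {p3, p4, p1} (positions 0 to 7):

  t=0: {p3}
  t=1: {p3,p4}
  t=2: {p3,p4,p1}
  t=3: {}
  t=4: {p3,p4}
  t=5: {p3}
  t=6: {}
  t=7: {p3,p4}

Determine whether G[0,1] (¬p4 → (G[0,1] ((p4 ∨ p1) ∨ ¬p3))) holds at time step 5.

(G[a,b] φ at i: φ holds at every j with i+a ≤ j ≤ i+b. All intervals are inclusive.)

No

Check (¬p4 → (G[0,1] ((p4 ∨ p1) ∨ ¬p3))) at every j in [5,6]:
  j=5: antecedent true; consequent fails at 5 → ✗
  j=6: antecedent true; consequent holds on [6,7] → ✓
Fails at j=5 → formula fails.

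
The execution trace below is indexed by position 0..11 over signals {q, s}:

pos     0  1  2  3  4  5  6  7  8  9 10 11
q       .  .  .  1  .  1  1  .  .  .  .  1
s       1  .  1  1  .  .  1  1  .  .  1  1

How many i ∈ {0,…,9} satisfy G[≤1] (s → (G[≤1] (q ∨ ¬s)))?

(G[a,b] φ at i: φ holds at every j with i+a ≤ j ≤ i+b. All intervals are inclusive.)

3

Evaluate at each i in [0,9]:
  i=0: ✗ (fails at j=0)
  i=1: ✗ (fails at j=2)
  i=2: ✗ (fails at j=2)
  i=3: ✓ (all of [3,4])
  i=4: ✓ (all of [4,5])
  i=5: ✗ (fails at j=6)
  i=6: ✗ (fails at j=6)
  i=7: ✗ (fails at j=7)
  i=8: ✓ (all of [8,9])
  i=9: ✗ (fails at j=10)
Positions where it holds: {3, 4, 8} → 3.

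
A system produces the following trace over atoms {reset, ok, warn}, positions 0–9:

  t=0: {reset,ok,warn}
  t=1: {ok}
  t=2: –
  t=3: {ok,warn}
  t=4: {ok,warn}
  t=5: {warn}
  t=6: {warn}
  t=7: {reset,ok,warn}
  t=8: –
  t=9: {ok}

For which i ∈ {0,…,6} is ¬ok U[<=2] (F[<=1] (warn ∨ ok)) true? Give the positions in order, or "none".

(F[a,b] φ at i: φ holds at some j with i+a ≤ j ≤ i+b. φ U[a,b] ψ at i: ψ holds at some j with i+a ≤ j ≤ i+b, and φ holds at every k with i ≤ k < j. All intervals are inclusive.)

Evaluate at each i in [0,6]:
  i=0: ✓ (rhs at j=0)
  i=1: ✓ (rhs at j=1)
  i=2: ✓ (rhs at j=2)
  i=3: ✓ (rhs at j=3)
  i=4: ✓ (rhs at j=4)
  i=5: ✓ (rhs at j=5)
  i=6: ✓ (rhs at j=6)

0, 1, 2, 3, 4, 5, 6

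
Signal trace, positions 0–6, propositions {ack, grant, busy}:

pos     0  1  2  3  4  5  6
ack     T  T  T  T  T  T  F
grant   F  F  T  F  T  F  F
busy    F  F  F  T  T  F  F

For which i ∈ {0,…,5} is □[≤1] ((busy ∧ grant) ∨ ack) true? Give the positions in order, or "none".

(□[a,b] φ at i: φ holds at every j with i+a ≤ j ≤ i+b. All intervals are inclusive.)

Evaluate at each i in [0,5]:
  i=0: ✓ (all of [0,1])
  i=1: ✓ (all of [1,2])
  i=2: ✓ (all of [2,3])
  i=3: ✓ (all of [3,4])
  i=4: ✓ (all of [4,5])
  i=5: ✗ (fails at j=6)

0, 1, 2, 3, 4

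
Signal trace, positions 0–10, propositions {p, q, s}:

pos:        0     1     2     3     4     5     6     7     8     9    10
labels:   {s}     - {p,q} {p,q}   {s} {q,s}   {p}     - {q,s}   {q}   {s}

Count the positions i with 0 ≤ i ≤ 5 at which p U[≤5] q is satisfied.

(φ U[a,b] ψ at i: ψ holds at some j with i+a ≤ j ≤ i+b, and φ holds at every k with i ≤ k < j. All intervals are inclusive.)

3

Evaluate at each i in [0,5]:
  i=0: ✗ (lhs fails at k=0 before rhs at j=2)
  i=1: ✗ (lhs fails at k=1 before rhs at j=2)
  i=2: ✓ (rhs at j=2)
  i=3: ✓ (rhs at j=3)
  i=4: ✗ (lhs fails at k=4 before rhs at j=5)
  i=5: ✓ (rhs at j=5)
Positions where it holds: {2, 3, 5} → 3.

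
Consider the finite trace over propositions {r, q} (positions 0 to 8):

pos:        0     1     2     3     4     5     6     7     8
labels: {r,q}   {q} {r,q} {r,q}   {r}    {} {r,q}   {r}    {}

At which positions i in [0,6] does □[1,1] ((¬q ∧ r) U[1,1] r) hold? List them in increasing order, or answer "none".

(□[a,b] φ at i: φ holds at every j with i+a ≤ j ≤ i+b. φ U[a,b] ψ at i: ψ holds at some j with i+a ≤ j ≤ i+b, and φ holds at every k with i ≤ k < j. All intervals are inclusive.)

Evaluate at each i in [0,6]:
  i=0: ✗ (fails at j=1)
  i=1: ✗ (fails at j=2)
  i=2: ✗ (fails at j=3)
  i=3: ✗ (fails at j=4)
  i=4: ✗ (fails at j=5)
  i=5: ✗ (fails at j=6)
  i=6: ✗ (fails at j=7)

none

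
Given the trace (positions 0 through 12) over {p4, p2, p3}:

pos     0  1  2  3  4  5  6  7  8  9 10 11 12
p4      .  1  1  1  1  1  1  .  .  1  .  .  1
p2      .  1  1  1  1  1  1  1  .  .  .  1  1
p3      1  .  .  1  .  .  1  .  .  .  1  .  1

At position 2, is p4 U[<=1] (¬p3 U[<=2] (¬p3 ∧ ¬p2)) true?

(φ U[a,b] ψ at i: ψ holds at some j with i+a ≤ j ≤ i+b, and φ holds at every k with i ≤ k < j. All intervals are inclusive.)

No

Need some j in [2,3] with (¬p3 U[<=2] (¬p3 ∧ ¬p2)), and p4 at every k in [2,j-1].
  j=2: (¬p3 U[<=2] (¬p3 ∧ ¬p2)) — fails.
  j=3: (¬p3 U[<=2] (¬p3 ∧ ¬p2)) — fails.
No j in the window works → until fails.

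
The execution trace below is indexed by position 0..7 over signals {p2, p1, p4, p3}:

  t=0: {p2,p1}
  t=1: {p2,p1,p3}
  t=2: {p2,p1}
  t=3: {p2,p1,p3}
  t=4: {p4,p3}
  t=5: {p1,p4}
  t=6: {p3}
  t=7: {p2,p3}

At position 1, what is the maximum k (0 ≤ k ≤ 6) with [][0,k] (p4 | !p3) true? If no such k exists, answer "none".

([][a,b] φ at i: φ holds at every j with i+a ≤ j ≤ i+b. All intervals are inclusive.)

(p4 | !p3) must hold from j=1 onward; find where it first fails.
  j=1: fails → no k works.

none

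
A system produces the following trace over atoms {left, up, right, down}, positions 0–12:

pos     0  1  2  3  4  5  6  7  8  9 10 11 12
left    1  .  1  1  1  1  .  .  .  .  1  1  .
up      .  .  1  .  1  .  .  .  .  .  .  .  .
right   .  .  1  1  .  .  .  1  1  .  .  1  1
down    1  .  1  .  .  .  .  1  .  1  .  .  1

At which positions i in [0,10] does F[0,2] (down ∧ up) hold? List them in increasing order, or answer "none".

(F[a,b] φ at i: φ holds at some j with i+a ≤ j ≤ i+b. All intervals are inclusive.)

Evaluate at each i in [0,10]:
  i=0: ✓ (witness j=2)
  i=1: ✓ (witness j=2)
  i=2: ✓ (witness j=2)
  i=3: ✗ (none in [3,5])
  i=4: ✗ (none in [4,6])
  i=5: ✗ (none in [5,7])
  i=6: ✗ (none in [6,8])
  i=7: ✗ (none in [7,9])
  i=8: ✗ (none in [8,10])
  i=9: ✗ (none in [9,11])
  i=10: ✗ (none in [10,12])

0, 1, 2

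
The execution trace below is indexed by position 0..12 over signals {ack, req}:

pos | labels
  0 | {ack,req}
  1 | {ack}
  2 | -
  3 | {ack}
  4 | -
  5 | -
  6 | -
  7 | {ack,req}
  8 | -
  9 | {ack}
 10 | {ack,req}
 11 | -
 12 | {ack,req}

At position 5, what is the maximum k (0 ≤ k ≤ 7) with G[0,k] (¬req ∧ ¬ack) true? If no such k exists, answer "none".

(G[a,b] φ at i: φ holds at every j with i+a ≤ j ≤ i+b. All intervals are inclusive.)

1

(¬req ∧ ¬ack) must hold from j=5 onward; find where it first fails.
  j=5: holds
  j=6: holds
  j=7: fails
Holds on [5,6], so largest k = 1.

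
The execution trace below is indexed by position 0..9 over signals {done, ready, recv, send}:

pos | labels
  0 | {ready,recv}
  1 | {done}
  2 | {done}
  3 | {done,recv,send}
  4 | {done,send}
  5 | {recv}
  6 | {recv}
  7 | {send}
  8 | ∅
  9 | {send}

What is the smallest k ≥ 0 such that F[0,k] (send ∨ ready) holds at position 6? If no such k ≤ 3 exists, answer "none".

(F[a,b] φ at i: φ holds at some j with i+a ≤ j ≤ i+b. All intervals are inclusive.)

1

Scan j = 6,7,… for (send ∨ ready):
  j=6: fails
  j=7: holds
First hit at j=7, so smallest k = 7-6 = 1.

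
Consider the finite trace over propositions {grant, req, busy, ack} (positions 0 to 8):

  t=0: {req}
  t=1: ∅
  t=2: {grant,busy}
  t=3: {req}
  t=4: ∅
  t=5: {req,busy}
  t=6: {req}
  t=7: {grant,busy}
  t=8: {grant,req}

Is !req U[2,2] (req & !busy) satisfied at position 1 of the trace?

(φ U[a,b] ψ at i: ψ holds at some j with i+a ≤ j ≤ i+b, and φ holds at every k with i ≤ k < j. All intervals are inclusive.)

Yes

Need some j in [3,3] with (req & !busy), and !req at every k in [1,j-1].
  j=3: (req & !busy) holds; !req holds at every k in [1,2] → satisfied.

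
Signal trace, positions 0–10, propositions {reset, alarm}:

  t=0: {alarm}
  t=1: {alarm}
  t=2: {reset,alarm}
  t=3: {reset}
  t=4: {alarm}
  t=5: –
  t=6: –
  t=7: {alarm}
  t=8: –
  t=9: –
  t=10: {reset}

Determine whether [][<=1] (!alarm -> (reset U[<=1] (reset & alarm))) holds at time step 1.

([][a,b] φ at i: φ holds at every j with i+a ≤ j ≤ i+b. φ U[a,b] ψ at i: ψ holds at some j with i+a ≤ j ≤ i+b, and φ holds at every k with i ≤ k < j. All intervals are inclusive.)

Check (!alarm -> (reset U[<=1] (reset & alarm))) at every j in [1,2]:
  j=1: antecedent false → ✓
  j=2: antecedent false → ✓
All positions satisfy it → formula holds.

True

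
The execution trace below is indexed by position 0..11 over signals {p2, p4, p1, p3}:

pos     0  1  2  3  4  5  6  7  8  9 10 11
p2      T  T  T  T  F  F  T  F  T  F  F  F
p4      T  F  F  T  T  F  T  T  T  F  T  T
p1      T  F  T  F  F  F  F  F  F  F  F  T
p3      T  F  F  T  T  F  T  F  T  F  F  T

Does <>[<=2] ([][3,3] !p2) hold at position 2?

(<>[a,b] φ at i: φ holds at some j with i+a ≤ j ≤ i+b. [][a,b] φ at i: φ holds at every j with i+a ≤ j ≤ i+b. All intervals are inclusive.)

Check [][3,3] !p2 at each j in [2,4]:
  j=2: holds on [5,5]
  j=3: fails at 6
  j=4: holds on [7,7]
Found at j=2 → formula holds.

Holds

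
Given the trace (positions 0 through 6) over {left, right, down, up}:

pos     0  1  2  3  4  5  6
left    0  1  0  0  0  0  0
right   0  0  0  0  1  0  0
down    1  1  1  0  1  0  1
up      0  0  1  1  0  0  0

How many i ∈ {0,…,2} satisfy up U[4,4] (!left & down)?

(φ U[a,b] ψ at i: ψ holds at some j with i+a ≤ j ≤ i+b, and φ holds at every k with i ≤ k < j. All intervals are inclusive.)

0

Evaluate at each i in [0,2]:
  i=0: ✗ (lhs fails at k=0 before rhs at j=4)
  i=1: ✗ (no rhs in [5,5])
  i=2: ✗ (lhs fails at k=4 before rhs at j=6)
Positions where it holds: {} → 0.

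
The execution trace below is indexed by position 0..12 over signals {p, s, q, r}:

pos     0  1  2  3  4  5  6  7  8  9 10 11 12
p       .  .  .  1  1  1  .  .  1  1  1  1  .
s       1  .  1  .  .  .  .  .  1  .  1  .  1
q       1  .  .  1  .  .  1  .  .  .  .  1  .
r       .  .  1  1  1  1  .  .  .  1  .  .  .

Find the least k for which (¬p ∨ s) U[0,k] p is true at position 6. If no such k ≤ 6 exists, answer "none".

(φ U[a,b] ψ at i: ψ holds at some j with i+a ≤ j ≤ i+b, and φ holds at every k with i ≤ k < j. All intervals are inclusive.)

2

Need earliest j ≥ 6 with p, and (¬p ∨ s) at every k in [6,j-1].
  j=6: rhs fails.
  j=7: rhs fails.
  j=8: rhs holds; lhs holds on [6,7]. k = 2.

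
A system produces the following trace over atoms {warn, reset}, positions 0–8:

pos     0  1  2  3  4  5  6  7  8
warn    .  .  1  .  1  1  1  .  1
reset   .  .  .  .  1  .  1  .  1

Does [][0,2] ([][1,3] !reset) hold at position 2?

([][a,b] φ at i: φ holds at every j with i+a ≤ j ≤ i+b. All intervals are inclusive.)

Does not hold

Check [][1,3] !reset at every j in [2,4]:
  j=2: fails at 4
  j=3: fails at 4
  j=4: fails at 6
Fails at j=2 → formula fails.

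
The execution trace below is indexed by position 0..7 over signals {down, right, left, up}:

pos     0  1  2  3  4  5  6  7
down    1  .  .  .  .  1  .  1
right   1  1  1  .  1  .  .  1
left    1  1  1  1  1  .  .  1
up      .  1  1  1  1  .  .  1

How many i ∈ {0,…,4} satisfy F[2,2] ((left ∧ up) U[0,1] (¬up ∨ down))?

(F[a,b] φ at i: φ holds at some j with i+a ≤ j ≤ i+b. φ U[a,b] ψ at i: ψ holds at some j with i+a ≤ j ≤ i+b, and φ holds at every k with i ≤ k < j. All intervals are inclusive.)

3

Evaluate at each i in [0,4]:
  i=0: ✗ (none in [2,2])
  i=1: ✗ (none in [3,3])
  i=2: ✓ (witness j=4)
  i=3: ✓ (witness j=5)
  i=4: ✓ (witness j=6)
Positions where it holds: {2, 3, 4} → 3.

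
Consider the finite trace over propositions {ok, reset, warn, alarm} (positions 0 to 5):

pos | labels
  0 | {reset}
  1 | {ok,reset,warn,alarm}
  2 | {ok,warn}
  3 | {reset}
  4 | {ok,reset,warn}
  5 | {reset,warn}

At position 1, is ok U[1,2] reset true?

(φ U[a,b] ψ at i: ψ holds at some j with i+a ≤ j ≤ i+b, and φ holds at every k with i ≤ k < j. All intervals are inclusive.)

Need some j in [2,3] with reset, and ok at every k in [1,j-1].
  j=2: reset false.
  j=3: reset holds; ok holds at every k in [1,2] → satisfied.

Holds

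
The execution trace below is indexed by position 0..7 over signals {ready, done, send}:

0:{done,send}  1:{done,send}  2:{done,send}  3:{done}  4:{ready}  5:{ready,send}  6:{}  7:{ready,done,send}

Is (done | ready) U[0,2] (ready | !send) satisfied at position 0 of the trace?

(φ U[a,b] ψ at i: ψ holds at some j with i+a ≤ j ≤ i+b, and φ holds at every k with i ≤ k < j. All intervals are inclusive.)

No

Need some j in [0,2] with (ready | !send), and (done | ready) at every k in [0,j-1].
  j=0: (ready | !send) false.
  j=1: (ready | !send) false.
  j=2: (ready | !send) false.
No j in the window works → until fails.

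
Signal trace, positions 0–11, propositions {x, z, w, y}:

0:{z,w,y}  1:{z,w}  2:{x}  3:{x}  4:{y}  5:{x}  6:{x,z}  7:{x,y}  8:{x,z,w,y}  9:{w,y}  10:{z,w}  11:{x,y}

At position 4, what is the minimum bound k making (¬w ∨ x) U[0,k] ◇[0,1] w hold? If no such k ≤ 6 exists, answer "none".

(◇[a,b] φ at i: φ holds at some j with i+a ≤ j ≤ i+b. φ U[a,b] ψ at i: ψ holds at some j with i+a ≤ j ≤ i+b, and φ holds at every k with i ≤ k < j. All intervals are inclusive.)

3

Need earliest j ≥ 4 with ◇[0,1] w, and (¬w ∨ x) at every k in [4,j-1].
  j=4: rhs fails.
  j=5: rhs fails.
  j=6: rhs fails.
  j=7: rhs holds; lhs holds on [4,6]. k = 3.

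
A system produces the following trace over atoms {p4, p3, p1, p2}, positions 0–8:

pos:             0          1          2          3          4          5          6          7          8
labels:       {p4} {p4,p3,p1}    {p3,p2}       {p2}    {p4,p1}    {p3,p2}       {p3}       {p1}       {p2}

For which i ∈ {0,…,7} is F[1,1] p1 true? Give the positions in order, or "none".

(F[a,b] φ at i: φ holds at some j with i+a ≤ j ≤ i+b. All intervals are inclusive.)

0, 3, 6

Evaluate at each i in [0,7]:
  i=0: ✓ (witness j=1)
  i=1: ✗ (none in [2,2])
  i=2: ✗ (none in [3,3])
  i=3: ✓ (witness j=4)
  i=4: ✗ (none in [5,5])
  i=5: ✗ (none in [6,6])
  i=6: ✓ (witness j=7)
  i=7: ✗ (none in [8,8])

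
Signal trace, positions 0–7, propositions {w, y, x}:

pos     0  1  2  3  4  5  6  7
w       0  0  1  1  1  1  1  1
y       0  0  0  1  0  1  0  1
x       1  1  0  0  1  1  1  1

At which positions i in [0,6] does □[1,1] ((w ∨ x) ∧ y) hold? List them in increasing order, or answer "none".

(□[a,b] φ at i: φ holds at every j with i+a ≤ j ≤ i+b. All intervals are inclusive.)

Evaluate at each i in [0,6]:
  i=0: ✗ (fails at j=1)
  i=1: ✗ (fails at j=2)
  i=2: ✓ (all of [3,3])
  i=3: ✗ (fails at j=4)
  i=4: ✓ (all of [5,5])
  i=5: ✗ (fails at j=6)
  i=6: ✓ (all of [7,7])

2, 4, 6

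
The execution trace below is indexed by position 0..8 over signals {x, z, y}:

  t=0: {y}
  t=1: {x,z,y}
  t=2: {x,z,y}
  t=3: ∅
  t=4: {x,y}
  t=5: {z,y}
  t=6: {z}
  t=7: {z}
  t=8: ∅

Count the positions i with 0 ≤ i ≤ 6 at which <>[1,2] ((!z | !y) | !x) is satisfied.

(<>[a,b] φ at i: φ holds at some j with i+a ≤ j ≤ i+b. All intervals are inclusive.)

6

Evaluate at each i in [0,6]:
  i=0: ✗ (none in [1,2])
  i=1: ✓ (witness j=3)
  i=2: ✓ (witness j=3)
  i=3: ✓ (witness j=4)
  i=4: ✓ (witness j=5)
  i=5: ✓ (witness j=6)
  i=6: ✓ (witness j=7)
Positions where it holds: {1, 2, 3, 4, 5, 6} → 6.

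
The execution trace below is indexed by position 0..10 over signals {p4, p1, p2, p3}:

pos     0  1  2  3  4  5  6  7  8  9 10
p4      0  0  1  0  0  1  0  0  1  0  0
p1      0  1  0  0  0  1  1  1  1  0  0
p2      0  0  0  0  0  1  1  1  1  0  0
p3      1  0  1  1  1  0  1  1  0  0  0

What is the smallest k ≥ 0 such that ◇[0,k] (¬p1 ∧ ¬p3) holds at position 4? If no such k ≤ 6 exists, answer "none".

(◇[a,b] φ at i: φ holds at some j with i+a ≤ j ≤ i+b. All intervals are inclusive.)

Scan j = 4,5,… for (¬p1 ∧ ¬p3):
  j=4: fails
  j=5: fails
  j=6: fails
  j=7: fails
  j=8: fails
  j=9: holds
First hit at j=9, so smallest k = 9-4 = 5.

5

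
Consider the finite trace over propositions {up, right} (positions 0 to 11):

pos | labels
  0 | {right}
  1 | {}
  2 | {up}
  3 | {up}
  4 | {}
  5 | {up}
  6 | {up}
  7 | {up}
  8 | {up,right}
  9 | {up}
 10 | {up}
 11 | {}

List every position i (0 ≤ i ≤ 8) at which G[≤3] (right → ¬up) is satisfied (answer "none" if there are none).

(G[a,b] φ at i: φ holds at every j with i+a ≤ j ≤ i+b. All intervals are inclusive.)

0, 1, 2, 3, 4

Evaluate at each i in [0,8]:
  i=0: ✓ (all of [0,3])
  i=1: ✓ (all of [1,4])
  i=2: ✓ (all of [2,5])
  i=3: ✓ (all of [3,6])
  i=4: ✓ (all of [4,7])
  i=5: ✗ (fails at j=8)
  i=6: ✗ (fails at j=8)
  i=7: ✗ (fails at j=8)
  i=8: ✗ (fails at j=8)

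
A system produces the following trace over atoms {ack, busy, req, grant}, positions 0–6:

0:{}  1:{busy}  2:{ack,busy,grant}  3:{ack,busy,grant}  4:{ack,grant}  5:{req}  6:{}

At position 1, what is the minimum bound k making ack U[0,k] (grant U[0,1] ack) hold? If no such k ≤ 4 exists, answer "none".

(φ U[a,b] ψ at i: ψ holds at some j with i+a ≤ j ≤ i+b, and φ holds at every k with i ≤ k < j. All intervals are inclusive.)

none

Need earliest j ≥ 1 with (grant U[0,1] ack), and ack at every k in [1,j-1].
  j=1: rhs fails.
  j=2: rhs holds but lhs fails at k=1.
  j=3: rhs holds but lhs fails at k=1.
  j=4: rhs holds but lhs fails at k=1.
  j=5: rhs fails.
No witness within the range → none.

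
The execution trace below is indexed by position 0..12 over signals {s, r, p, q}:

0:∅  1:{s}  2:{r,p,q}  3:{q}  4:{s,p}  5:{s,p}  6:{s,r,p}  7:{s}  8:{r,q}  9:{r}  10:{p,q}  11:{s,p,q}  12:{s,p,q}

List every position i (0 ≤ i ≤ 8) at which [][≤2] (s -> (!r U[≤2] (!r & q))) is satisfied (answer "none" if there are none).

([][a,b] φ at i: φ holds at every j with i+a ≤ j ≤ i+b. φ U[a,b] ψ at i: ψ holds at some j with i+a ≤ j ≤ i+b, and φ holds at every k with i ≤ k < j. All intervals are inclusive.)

Evaluate at each i in [0,8]:
  i=0: ✗ (fails at j=1)
  i=1: ✗ (fails at j=1)
  i=2: ✗ (fails at j=4)
  i=3: ✗ (fails at j=4)
  i=4: ✗ (fails at j=4)
  i=5: ✗ (fails at j=5)
  i=6: ✗ (fails at j=6)
  i=7: ✗ (fails at j=7)
  i=8: ✓ (all of [8,10])

8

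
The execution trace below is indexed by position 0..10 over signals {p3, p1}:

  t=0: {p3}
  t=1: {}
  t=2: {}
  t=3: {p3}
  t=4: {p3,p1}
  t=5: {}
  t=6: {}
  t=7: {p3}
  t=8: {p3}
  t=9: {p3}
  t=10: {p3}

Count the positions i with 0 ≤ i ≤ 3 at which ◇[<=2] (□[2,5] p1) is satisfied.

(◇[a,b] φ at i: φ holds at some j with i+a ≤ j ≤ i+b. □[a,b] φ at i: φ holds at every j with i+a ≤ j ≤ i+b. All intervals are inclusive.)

0

Evaluate at each i in [0,3]:
  i=0: ✗ (none in [0,2])
  i=1: ✗ (none in [1,3])
  i=2: ✗ (none in [2,4])
  i=3: ✗ (none in [3,5])
Positions where it holds: {} → 0.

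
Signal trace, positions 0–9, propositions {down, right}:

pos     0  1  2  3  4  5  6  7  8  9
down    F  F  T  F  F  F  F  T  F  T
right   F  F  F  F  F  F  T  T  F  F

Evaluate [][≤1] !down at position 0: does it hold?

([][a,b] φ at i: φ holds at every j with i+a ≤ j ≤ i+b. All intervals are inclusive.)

Check !down at every j in [0,1]:
  j=0: true
  j=1: true
All positions satisfy it → formula holds.

True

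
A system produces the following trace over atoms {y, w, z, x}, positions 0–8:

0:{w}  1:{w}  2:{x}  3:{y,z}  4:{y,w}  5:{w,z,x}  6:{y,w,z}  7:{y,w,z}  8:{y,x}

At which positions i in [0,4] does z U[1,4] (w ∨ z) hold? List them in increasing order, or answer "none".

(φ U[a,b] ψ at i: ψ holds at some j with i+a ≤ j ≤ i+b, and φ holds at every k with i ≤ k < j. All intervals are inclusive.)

Evaluate at each i in [0,4]:
  i=0: ✗ (lhs fails at k=0 before rhs at j=1)
  i=1: ✗ (lhs fails at k=1 before rhs at j=3)
  i=2: ✗ (lhs fails at k=2 before rhs at j=3)
  i=3: ✓ (rhs at j=4; lhs holds on [3,3])
  i=4: ✗ (lhs fails at k=4 before rhs at j=5)

3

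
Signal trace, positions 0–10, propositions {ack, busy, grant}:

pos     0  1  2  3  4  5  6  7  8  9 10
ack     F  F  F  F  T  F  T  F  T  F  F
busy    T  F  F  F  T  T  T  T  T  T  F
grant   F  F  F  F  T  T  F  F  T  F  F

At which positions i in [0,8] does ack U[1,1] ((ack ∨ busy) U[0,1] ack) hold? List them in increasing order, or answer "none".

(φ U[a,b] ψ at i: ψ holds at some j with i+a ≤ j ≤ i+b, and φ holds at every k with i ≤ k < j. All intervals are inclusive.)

Evaluate at each i in [0,8]:
  i=0: ✗ (no rhs in [1,1])
  i=1: ✗ (no rhs in [2,2])
  i=2: ✗ (no rhs in [3,3])
  i=3: ✗ (lhs fails at k=3 before rhs at j=4)
  i=4: ✓ (rhs at j=5; lhs holds on [4,4])
  i=5: ✗ (lhs fails at k=5 before rhs at j=6)
  i=6: ✓ (rhs at j=7; lhs holds on [6,6])
  i=7: ✗ (lhs fails at k=7 before rhs at j=8)
  i=8: ✗ (no rhs in [9,9])

4, 6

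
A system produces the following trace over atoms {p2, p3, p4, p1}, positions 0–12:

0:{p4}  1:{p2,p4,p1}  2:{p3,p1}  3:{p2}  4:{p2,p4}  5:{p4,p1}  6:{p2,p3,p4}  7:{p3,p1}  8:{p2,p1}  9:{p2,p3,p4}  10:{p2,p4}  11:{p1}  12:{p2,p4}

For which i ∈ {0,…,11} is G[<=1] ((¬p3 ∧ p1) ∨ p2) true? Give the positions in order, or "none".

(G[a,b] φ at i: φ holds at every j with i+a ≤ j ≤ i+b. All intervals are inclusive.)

Evaluate at each i in [0,11]:
  i=0: ✗ (fails at j=0)
  i=1: ✗ (fails at j=2)
  i=2: ✗ (fails at j=2)
  i=3: ✓ (all of [3,4])
  i=4: ✓ (all of [4,5])
  i=5: ✓ (all of [5,6])
  i=6: ✗ (fails at j=7)
  i=7: ✗ (fails at j=7)
  i=8: ✓ (all of [8,9])
  i=9: ✓ (all of [9,10])
  i=10: ✓ (all of [10,11])
  i=11: ✓ (all of [11,12])

3, 4, 5, 8, 9, 10, 11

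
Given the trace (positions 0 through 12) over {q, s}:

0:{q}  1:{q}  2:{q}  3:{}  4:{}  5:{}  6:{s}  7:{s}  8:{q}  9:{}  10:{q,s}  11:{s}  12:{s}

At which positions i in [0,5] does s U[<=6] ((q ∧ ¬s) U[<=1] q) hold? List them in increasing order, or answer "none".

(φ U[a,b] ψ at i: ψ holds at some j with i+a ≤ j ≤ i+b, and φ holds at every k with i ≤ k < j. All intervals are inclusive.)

0, 1, 2

Evaluate at each i in [0,5]:
  i=0: ✓ (rhs at j=0)
  i=1: ✓ (rhs at j=1)
  i=2: ✓ (rhs at j=2)
  i=3: ✗ (lhs fails at k=3 before rhs at j=8)
  i=4: ✗ (lhs fails at k=4 before rhs at j=8)
  i=5: ✗ (lhs fails at k=5 before rhs at j=8)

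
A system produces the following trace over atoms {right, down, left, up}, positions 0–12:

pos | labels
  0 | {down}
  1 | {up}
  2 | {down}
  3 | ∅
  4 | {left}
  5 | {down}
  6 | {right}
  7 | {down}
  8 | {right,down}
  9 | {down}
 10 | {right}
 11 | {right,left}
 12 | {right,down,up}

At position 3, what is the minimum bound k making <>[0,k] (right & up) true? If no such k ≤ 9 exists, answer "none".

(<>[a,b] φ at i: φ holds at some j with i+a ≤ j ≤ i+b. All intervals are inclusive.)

9

Scan j = 3,4,… for (right & up):
  j=3: fails
  j=4: fails
  j=5: fails
  j=6: fails
  j=7: fails
  j=8: fails
  j=9: fails
  j=10: fails
  j=11: fails
  j=12: holds
First hit at j=12, so smallest k = 12-3 = 9.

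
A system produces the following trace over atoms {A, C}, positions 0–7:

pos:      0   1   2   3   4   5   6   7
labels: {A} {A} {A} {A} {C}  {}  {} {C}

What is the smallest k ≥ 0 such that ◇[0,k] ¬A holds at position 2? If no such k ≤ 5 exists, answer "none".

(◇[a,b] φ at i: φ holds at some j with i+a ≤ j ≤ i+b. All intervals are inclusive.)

Scan j = 2,3,… for ¬A:
  j=2: fails
  j=3: fails
  j=4: holds
First hit at j=4, so smallest k = 4-2 = 2.

2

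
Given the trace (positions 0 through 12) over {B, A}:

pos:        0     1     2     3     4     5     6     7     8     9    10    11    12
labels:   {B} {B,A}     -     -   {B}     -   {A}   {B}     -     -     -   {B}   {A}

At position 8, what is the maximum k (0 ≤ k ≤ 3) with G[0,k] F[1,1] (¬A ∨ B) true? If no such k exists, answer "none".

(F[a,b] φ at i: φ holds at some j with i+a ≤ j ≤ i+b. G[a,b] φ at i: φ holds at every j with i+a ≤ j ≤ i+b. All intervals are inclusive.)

F[1,1] (¬A ∨ B) must hold from j=8 onward; find where it first fails.
  j=8: holds
  j=9: holds
  j=10: holds
  j=11: fails
Holds on [8,10], so largest k = 2.

2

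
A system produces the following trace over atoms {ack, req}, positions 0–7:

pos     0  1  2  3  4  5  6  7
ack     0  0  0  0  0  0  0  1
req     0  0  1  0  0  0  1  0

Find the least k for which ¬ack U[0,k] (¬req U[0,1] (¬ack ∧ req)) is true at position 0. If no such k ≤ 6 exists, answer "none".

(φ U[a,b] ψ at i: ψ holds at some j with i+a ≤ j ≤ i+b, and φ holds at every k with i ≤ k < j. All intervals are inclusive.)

1

Need earliest j ≥ 0 with (¬req U[0,1] (¬ack ∧ req)), and ¬ack at every k in [0,j-1].
  j=0: rhs fails.
  j=1: rhs holds; lhs holds on [0,0]. k = 1.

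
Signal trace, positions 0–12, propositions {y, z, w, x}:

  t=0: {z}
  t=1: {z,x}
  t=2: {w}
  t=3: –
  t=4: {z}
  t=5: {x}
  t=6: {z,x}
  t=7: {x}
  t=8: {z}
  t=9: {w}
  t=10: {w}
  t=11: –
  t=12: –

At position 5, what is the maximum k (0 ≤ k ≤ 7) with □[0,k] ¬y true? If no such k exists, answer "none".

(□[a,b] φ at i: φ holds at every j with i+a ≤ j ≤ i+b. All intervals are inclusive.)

7

¬y must hold from j=5 onward; find where it first fails.
  j=5: holds
  j=6: holds
  j=7: holds
  j=8: holds
  j=9: holds
  j=10: holds
  j=11: holds
  j=12: holds
Holds through j=12; largest k = 7.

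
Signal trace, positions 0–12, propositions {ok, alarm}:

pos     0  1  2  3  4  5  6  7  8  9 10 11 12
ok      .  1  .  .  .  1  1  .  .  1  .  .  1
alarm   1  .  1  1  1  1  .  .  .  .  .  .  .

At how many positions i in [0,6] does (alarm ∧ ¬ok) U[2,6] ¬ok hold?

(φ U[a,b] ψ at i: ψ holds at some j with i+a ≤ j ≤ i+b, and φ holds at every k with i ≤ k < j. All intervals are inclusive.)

1

Evaluate at each i in [0,6]:
  i=0: ✗ (lhs fails at k=1 before rhs at j=2)
  i=1: ✗ (lhs fails at k=1 before rhs at j=3)
  i=2: ✓ (rhs at j=4; lhs holds on [2,3])
  i=3: ✗ (lhs fails at k=5 before rhs at j=7)
  i=4: ✗ (lhs fails at k=5 before rhs at j=7)
  i=5: ✗ (lhs fails at k=5 before rhs at j=7)
  i=6: ✗ (lhs fails at k=6 before rhs at j=8)
Positions where it holds: {2} → 1.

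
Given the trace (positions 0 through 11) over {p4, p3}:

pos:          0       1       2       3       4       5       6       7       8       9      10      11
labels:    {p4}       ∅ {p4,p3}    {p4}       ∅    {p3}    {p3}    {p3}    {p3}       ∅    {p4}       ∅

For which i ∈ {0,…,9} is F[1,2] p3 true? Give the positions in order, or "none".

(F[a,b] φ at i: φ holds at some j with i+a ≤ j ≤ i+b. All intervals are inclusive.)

Evaluate at each i in [0,9]:
  i=0: ✓ (witness j=2)
  i=1: ✓ (witness j=2)
  i=2: ✗ (none in [3,4])
  i=3: ✓ (witness j=5)
  i=4: ✓ (witness j=5)
  i=5: ✓ (witness j=6)
  i=6: ✓ (witness j=7)
  i=7: ✓ (witness j=8)
  i=8: ✗ (none in [9,10])
  i=9: ✗ (none in [10,11])

0, 1, 3, 4, 5, 6, 7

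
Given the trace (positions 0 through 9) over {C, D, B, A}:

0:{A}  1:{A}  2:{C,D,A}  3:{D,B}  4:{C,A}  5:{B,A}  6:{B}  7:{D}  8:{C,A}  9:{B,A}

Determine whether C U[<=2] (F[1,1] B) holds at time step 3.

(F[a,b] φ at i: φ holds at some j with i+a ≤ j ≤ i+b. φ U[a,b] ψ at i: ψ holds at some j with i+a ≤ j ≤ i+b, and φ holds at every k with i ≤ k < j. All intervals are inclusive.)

False

Need some j in [3,5] with F[1,1] B, and C at every k in [3,j-1].
  j=3: F[1,1] B — fails (none in [4,4]).
  j=4: F[1,1] B holds, but C fails at k=3 → not this j.
  j=5: F[1,1] B holds, but C fails at k=3 → not this j.
No j in the window works → until fails.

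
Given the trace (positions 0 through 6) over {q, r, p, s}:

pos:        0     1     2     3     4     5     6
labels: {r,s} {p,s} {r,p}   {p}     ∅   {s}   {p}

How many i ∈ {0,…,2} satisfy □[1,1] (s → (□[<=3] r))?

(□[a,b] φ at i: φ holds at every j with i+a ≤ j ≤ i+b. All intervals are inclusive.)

Evaluate at each i in [0,2]:
  i=0: ✗ (fails at j=1)
  i=1: ✓ (all of [2,2])
  i=2: ✓ (all of [3,3])
Positions where it holds: {1, 2} → 2.

2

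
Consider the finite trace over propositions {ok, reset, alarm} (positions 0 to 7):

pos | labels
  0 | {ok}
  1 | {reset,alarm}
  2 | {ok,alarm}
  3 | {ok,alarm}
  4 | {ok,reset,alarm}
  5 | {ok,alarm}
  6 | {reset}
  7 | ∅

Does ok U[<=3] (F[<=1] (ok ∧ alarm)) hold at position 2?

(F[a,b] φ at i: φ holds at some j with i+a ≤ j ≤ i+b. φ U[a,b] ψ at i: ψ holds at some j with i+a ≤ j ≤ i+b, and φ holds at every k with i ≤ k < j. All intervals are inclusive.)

True

Need some j in [2,5] with F[<=1] (ok ∧ alarm), and ok at every k in [2,j-1].
  j=2: F[<=1] (ok ∧ alarm) holds; no prefix to check → satisfied.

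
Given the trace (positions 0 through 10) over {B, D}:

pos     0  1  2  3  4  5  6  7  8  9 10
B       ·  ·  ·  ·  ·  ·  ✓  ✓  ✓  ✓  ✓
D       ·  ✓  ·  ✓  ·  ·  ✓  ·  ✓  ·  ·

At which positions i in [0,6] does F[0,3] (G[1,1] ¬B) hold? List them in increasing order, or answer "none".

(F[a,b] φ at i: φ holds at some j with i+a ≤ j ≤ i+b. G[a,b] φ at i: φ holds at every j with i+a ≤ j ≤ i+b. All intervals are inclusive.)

Evaluate at each i in [0,6]:
  i=0: ✓ (witness j=0)
  i=1: ✓ (witness j=1)
  i=2: ✓ (witness j=2)
  i=3: ✓ (witness j=3)
  i=4: ✓ (witness j=4)
  i=5: ✗ (none in [5,8])
  i=6: ✗ (none in [6,9])

0, 1, 2, 3, 4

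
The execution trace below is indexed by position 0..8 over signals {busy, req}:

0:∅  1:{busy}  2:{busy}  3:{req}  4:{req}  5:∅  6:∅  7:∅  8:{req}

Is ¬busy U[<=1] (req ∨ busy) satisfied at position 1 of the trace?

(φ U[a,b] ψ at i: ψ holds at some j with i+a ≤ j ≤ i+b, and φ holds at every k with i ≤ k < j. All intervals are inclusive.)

Need some j in [1,2] with (req ∨ busy), and ¬busy at every k in [1,j-1].
  j=1: (req ∨ busy) holds; no prefix to check → satisfied.

True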